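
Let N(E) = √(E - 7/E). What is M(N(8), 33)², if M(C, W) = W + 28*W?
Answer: 915849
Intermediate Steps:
M(C, W) = 29*W
M(N(8), 33)² = (29*33)² = 957² = 915849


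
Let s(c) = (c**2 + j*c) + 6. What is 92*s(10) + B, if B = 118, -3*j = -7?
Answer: 36050/3 ≈ 12017.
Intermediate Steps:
j = 7/3 (j = -1/3*(-7) = 7/3 ≈ 2.3333)
s(c) = 6 + c**2 + 7*c/3 (s(c) = (c**2 + 7*c/3) + 6 = 6 + c**2 + 7*c/3)
92*s(10) + B = 92*(6 + 10**2 + (7/3)*10) + 118 = 92*(6 + 100 + 70/3) + 118 = 92*(388/3) + 118 = 35696/3 + 118 = 36050/3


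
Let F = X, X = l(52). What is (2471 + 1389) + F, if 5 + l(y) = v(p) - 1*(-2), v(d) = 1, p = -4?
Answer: 3858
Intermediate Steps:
l(y) = -2 (l(y) = -5 + (1 - 1*(-2)) = -5 + (1 + 2) = -5 + 3 = -2)
X = -2
F = -2
(2471 + 1389) + F = (2471 + 1389) - 2 = 3860 - 2 = 3858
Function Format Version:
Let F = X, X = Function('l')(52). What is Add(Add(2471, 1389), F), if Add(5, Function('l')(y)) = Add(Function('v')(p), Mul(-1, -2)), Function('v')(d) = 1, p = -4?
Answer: 3858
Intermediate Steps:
Function('l')(y) = -2 (Function('l')(y) = Add(-5, Add(1, Mul(-1, -2))) = Add(-5, Add(1, 2)) = Add(-5, 3) = -2)
X = -2
F = -2
Add(Add(2471, 1389), F) = Add(Add(2471, 1389), -2) = Add(3860, -2) = 3858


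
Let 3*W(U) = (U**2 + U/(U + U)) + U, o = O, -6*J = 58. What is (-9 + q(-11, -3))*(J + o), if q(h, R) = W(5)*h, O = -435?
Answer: 483575/9 ≈ 53731.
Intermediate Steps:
J = -29/3 (J = -1/6*58 = -29/3 ≈ -9.6667)
o = -435
W(U) = 1/6 + U/3 + U**2/3 (W(U) = ((U**2 + U/(U + U)) + U)/3 = ((U**2 + U/((2*U))) + U)/3 = ((U**2 + (1/(2*U))*U) + U)/3 = ((U**2 + 1/2) + U)/3 = ((1/2 + U**2) + U)/3 = (1/2 + U + U**2)/3 = 1/6 + U/3 + U**2/3)
q(h, R) = 61*h/6 (q(h, R) = (1/6 + (1/3)*5 + (1/3)*5**2)*h = (1/6 + 5/3 + (1/3)*25)*h = (1/6 + 5/3 + 25/3)*h = 61*h/6)
(-9 + q(-11, -3))*(J + o) = (-9 + (61/6)*(-11))*(-29/3 - 435) = (-9 - 671/6)*(-1334/3) = -725/6*(-1334/3) = 483575/9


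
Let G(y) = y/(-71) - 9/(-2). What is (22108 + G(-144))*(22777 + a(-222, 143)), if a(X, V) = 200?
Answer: 72153822951/142 ≈ 5.0813e+8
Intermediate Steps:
G(y) = 9/2 - y/71 (G(y) = y*(-1/71) - 9*(-1/2) = -y/71 + 9/2 = 9/2 - y/71)
(22108 + G(-144))*(22777 + a(-222, 143)) = (22108 + (9/2 - 1/71*(-144)))*(22777 + 200) = (22108 + (9/2 + 144/71))*22977 = (22108 + 927/142)*22977 = (3140263/142)*22977 = 72153822951/142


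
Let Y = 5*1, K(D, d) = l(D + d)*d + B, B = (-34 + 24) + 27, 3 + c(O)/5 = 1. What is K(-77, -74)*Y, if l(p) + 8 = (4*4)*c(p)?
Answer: 62245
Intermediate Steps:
c(O) = -10 (c(O) = -15 + 5*1 = -15 + 5 = -10)
l(p) = -168 (l(p) = -8 + (4*4)*(-10) = -8 + 16*(-10) = -8 - 160 = -168)
B = 17 (B = -10 + 27 = 17)
K(D, d) = 17 - 168*d (K(D, d) = -168*d + 17 = 17 - 168*d)
Y = 5
K(-77, -74)*Y = (17 - 168*(-74))*5 = (17 + 12432)*5 = 12449*5 = 62245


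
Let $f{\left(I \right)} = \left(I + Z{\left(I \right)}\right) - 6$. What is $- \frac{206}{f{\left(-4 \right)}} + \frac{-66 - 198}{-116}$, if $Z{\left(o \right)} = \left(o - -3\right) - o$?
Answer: $\frac{6436}{203} \approx 31.704$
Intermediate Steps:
$Z{\left(o \right)} = 3$ ($Z{\left(o \right)} = \left(o + 3\right) - o = \left(3 + o\right) - o = 3$)
$f{\left(I \right)} = -3 + I$ ($f{\left(I \right)} = \left(I + 3\right) - 6 = \left(3 + I\right) - 6 = -3 + I$)
$- \frac{206}{f{\left(-4 \right)}} + \frac{-66 - 198}{-116} = - \frac{206}{-3 - 4} + \frac{-66 - 198}{-116} = - \frac{206}{-7} - - \frac{66}{29} = \left(-206\right) \left(- \frac{1}{7}\right) + \frac{66}{29} = \frac{206}{7} + \frac{66}{29} = \frac{6436}{203}$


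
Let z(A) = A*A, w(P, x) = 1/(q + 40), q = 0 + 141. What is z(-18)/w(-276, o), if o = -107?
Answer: 58644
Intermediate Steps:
q = 141
w(P, x) = 1/181 (w(P, x) = 1/(141 + 40) = 1/181)
z(A) = A²
z(-18)/w(-276, o) = (-18)²/(1/181) = 324*181 = 58644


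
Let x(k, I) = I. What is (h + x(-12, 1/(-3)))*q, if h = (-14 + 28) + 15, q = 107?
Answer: 9202/3 ≈ 3067.3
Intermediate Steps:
h = 29 (h = 14 + 15 = 29)
(h + x(-12, 1/(-3)))*q = (29 + 1/(-3))*107 = (29 - ⅓)*107 = (86/3)*107 = 9202/3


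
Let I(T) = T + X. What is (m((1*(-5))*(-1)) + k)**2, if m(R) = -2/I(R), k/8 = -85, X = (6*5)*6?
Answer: 15826143204/34225 ≈ 4.6241e+5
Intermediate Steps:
X = 180 (X = 30*6 = 180)
I(T) = 180 + T (I(T) = T + 180 = 180 + T)
k = -680 (k = 8*(-85) = -680)
m(R) = -2/(180 + R)
(m((1*(-5))*(-1)) + k)**2 = (-2/(180 + (1*(-5))*(-1)) - 680)**2 = (-2/(180 - 5*(-1)) - 680)**2 = (-2/(180 + 5) - 680)**2 = (-2/185 - 680)**2 = (-125802/185)**2 = 15826143204/34225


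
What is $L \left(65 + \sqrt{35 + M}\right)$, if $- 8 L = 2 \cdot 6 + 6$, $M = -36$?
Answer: $- \frac{585}{4} - \frac{9 i}{4} \approx -146.25 - 2.25 i$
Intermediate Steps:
$L = - \frac{9}{4}$ ($L = - \frac{2 \cdot 6 + 6}{8} = - \frac{12 + 6}{8} = \left(- \frac{1}{8}\right) 18 = - \frac{9}{4} \approx -2.25$)
$L \left(65 + \sqrt{35 + M}\right) = - \frac{9 \left(65 + \sqrt{35 - 36}\right)}{4} = - \frac{9 \left(65 + \sqrt{-1}\right)}{4} = - \frac{9 \left(65 + i\right)}{4} = - \frac{585}{4} - \frac{9 i}{4}$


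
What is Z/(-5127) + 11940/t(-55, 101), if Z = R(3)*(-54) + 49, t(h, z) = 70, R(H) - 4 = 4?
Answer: 6124319/35889 ≈ 170.65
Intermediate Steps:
R(H) = 8 (R(H) = 4 + 4 = 8)
Z = -383 (Z = 8*(-54) + 49 = -432 + 49 = -383)
Z/(-5127) + 11940/t(-55, 101) = -383/(-5127) + 11940/70 = -383*(-1/5127) + 11940*(1/70) = 383/5127 + 1194/7 = 6124319/35889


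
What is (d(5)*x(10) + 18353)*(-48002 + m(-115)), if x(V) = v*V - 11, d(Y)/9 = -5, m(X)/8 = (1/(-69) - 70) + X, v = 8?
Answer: -52060727968/69 ≈ -7.5450e+8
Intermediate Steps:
m(X) = -38648/69 + 8*X (m(X) = 8*((1/(-69) - 70) + X) = 8*((-1/69 - 70) + X) = 8*(-4831/69 + X) = -38648/69 + 8*X)
d(Y) = -45 (d(Y) = 9*(-5) = -45)
x(V) = -11 + 8*V (x(V) = 8*V - 11 = -11 + 8*V)
(d(5)*x(10) + 18353)*(-48002 + m(-115)) = (-45*(-11 + 8*10) + 18353)*(-48002 + (-38648/69 + 8*(-115))) = (-45*(-11 + 80) + 18353)*(-48002 + (-38648/69 - 920)) = (-45*69 + 18353)*(-48002 - 102128/69) = (-3105 + 18353)*(-3414266/69) = 15248*(-3414266/69) = -52060727968/69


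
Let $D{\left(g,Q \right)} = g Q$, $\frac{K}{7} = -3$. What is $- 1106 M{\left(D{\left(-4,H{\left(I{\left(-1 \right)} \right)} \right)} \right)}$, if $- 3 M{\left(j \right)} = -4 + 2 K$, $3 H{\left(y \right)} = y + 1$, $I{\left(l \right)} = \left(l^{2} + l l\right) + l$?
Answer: $- \frac{50876}{3} \approx -16959.0$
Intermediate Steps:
$K = -21$ ($K = 7 \left(-3\right) = -21$)
$I{\left(l \right)} = l + 2 l^{2}$ ($I{\left(l \right)} = \left(l^{2} + l^{2}\right) + l = 2 l^{2} + l = l + 2 l^{2}$)
$H{\left(y \right)} = \frac{1}{3} + \frac{y}{3}$ ($H{\left(y \right)} = \frac{y + 1}{3} = \frac{1 + y}{3} = \frac{1}{3} + \frac{y}{3}$)
$D{\left(g,Q \right)} = Q g$
$M{\left(j \right)} = \frac{46}{3}$ ($M{\left(j \right)} = - \frac{-4 + 2 \left(-21\right)}{3} = - \frac{-4 - 42}{3} = \left(- \frac{1}{3}\right) \left(-46\right) = \frac{46}{3}$)
$- 1106 M{\left(D{\left(-4,H{\left(I{\left(-1 \right)} \right)} \right)} \right)} = \left(-1106\right) \frac{46}{3} = - \frac{50876}{3}$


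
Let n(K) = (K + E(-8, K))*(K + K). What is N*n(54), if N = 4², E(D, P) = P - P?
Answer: 93312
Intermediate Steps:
E(D, P) = 0
N = 16
n(K) = 2*K² (n(K) = (K + 0)*(K + K) = K*(2*K) = 2*K²)
N*n(54) = 16*(2*54²) = 16*(2*2916) = 16*5832 = 93312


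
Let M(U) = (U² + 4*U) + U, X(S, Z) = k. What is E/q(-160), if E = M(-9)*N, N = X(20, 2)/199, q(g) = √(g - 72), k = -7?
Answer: 63*I*√58/5771 ≈ 0.083139*I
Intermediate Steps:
X(S, Z) = -7
M(U) = U² + 5*U
q(g) = √(-72 + g)
N = -7/199 ≈ -0.035176
E = -252/199 (E = -9*(5 - 9)*(-7/199) = -9*(-4)*(-7/199) = 36*(-7/199) = -252/199 ≈ -1.2663)
E/q(-160) = -252/(199*√(-72 - 160)) = -252*(-I*√58/116)/199 = -(-63)*I*√58/5771 = 63*I*√58/5771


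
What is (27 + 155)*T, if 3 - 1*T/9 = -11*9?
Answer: 167076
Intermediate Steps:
T = 918 (T = 27 - (-99)*9 = 27 - 9*(-99) = 27 + 891 = 918)
(27 + 155)*T = (27 + 155)*918 = 182*918 = 167076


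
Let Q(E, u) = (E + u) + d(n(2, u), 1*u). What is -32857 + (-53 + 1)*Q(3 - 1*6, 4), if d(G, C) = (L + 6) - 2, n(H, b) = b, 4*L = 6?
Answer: -33195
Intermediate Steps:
L = 3/2 (L = (¼)*6 = 3/2 ≈ 1.5000)
d(G, C) = 11/2 (d(G, C) = (3/2 + 6) - 2 = 15/2 - 2 = 11/2)
Q(E, u) = 11/2 + E + u (Q(E, u) = (E + u) + 11/2 = 11/2 + E + u)
-32857 + (-53 + 1)*Q(3 - 1*6, 4) = -32857 + (-53 + 1)*(11/2 + (3 - 1*6) + 4) = -32857 - 52*(11/2 + (3 - 6) + 4) = -32857 - 52*(11/2 - 3 + 4) = -32857 - 52*13/2 = -32857 - 338 = -33195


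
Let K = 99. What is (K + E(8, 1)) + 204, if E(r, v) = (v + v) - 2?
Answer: 303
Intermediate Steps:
E(r, v) = -2 + 2*v (E(r, v) = 2*v - 2 = -2 + 2*v)
(K + E(8, 1)) + 204 = (99 + (-2 + 2*1)) + 204 = (99 + (-2 + 2)) + 204 = (99 + 0) + 204 = 99 + 204 = 303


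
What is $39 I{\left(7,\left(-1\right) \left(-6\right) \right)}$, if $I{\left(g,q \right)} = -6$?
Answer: $-234$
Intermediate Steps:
$39 I{\left(7,\left(-1\right) \left(-6\right) \right)} = 39 \left(-6\right) = -234$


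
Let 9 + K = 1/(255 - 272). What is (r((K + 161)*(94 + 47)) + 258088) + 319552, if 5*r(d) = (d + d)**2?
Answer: 531409990636/1445 ≈ 3.6776e+8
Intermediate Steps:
K = -154/17 (K = -9 + 1/(255 - 272) = -9 + 1/(-17) = -9 - 1/17 = -154/17 ≈ -9.0588)
r(d) = 4*d**2/5 (r(d) = (d + d)**2/5 = (2*d)**2/5 = (4*d**2)/5 = 4*d**2/5)
(r((K + 161)*(94 + 47)) + 258088) + 319552 = (4*((-154/17 + 161)*(94 + 47))**2/5 + 258088) + 319552 = (4*((2583/17)*141)**2/5 + 258088) + 319552 = (4*(364203/17)**2/5 + 258088) + 319552 = ((4/5)*(132643825209/289) + 258088) + 319552 = (530575300836/1445 + 258088) + 319552 = 530948237996/1445 + 319552 = 531409990636/1445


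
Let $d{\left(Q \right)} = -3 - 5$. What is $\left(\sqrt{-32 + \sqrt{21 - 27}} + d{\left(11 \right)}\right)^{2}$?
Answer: $\left(8 - \sqrt{-32 + i \sqrt{6}}\right)^{2} \approx 28.538 - 88.126 i$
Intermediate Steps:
$d{\left(Q \right)} = -8$ ($d{\left(Q \right)} = -3 - 5 = -8$)
$\left(\sqrt{-32 + \sqrt{21 - 27}} + d{\left(11 \right)}\right)^{2} = \left(\sqrt{-32 + \sqrt{21 - 27}} - 8\right)^{2} = \left(\sqrt{-32 + \sqrt{-6}} - 8\right)^{2} = \left(\sqrt{-32 + i \sqrt{6}} - 8\right)^{2} = \left(-8 + \sqrt{-32 + i \sqrt{6}}\right)^{2}$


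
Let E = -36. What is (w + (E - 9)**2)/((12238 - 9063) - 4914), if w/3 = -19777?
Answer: 57306/1739 ≈ 32.953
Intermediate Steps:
w = -59331 (w = 3*(-19777) = -59331)
(w + (E - 9)**2)/((12238 - 9063) - 4914) = (-59331 + (-36 - 9)**2)/((12238 - 9063) - 4914) = (-59331 + (-45)**2)/(3175 - 4914) = (-59331 + 2025)/(-1739) = -57306*(-1/1739) = 57306/1739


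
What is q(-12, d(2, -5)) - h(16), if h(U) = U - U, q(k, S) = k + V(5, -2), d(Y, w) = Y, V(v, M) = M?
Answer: -14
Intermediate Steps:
q(k, S) = -2 + k (q(k, S) = k - 2 = -2 + k)
h(U) = 0
q(-12, d(2, -5)) - h(16) = (-2 - 12) - 1*0 = -14 + 0 = -14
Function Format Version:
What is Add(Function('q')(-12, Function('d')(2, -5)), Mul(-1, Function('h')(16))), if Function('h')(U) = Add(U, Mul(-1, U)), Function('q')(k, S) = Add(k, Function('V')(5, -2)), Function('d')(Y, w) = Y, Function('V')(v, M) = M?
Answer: -14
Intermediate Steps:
Function('q')(k, S) = Add(-2, k) (Function('q')(k, S) = Add(k, -2) = Add(-2, k))
Function('h')(U) = 0
Add(Function('q')(-12, Function('d')(2, -5)), Mul(-1, Function('h')(16))) = Add(Add(-2, -12), Mul(-1, 0)) = Add(-14, 0) = -14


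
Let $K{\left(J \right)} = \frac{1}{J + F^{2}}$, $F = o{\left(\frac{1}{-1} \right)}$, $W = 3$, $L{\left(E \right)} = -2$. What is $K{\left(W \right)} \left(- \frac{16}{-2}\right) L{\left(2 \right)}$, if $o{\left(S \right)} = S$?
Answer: $-4$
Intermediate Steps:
$F = -1$ ($F = \frac{1}{-1} = -1$)
$K{\left(J \right)} = \frac{1}{1 + J}$ ($K{\left(J \right)} = \frac{1}{J + \left(-1\right)^{2}} = \frac{1}{J + 1} = \frac{1}{1 + J}$)
$K{\left(W \right)} \left(- \frac{16}{-2}\right) L{\left(2 \right)} = \frac{\left(-16\right) \frac{1}{-2}}{1 + 3} \left(-2\right) = \frac{\left(-16\right) \left(- \frac{1}{2}\right)}{4} \left(-2\right) = \frac{1}{4} \cdot 8 \left(-2\right) = 2 \left(-2\right) = -4$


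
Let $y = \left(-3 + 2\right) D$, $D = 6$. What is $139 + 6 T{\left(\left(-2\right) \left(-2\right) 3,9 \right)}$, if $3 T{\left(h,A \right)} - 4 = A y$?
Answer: $39$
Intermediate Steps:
$y = -6$ ($y = \left(-3 + 2\right) 6 = \left(-1\right) 6 = -6$)
$T{\left(h,A \right)} = \frac{4}{3} - 2 A$ ($T{\left(h,A \right)} = \frac{4}{3} + \frac{A \left(-6\right)}{3} = \frac{4}{3} + \frac{\left(-6\right) A}{3} = \frac{4}{3} - 2 A$)
$139 + 6 T{\left(\left(-2\right) \left(-2\right) 3,9 \right)} = 139 + 6 \left(\frac{4}{3} - 18\right) = 139 + 6 \left(- \frac{50}{3}\right) = 139 - 100 = 39$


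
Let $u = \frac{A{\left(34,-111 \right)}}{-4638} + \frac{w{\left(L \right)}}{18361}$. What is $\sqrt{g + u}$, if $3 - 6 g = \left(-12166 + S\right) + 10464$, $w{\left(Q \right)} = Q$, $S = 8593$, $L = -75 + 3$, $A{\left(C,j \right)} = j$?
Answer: $\frac{i \sqrt{925008999306452158}}{28386106} \approx 33.882 i$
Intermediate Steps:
$L = -72$
$g = -1148$ ($g = \frac{1}{2} - \frac{\left(-12166 + 8593\right) + 10464}{6} = \frac{1}{2} - \frac{-3573 + 10464}{6} = \frac{1}{2} - \frac{2297}{2} = -1148$)
$u = \frac{568045}{28386106}$ ($u = - \frac{111}{-4638} - \frac{72}{18361} = \left(-111\right) \left(- \frac{1}{4638}\right) - \frac{72}{18361} = \frac{37}{1546} - \frac{72}{18361} = \frac{568045}{28386106} \approx 0.020011$)
$\sqrt{g + u} = \sqrt{-1148 + \frac{568045}{28386106}} = \sqrt{- \frac{32586681643}{28386106}} = \frac{i \sqrt{925008999306452158}}{28386106}$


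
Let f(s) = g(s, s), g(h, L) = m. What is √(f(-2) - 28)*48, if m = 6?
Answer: 48*I*√22 ≈ 225.14*I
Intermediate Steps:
g(h, L) = 6
f(s) = 6
√(f(-2) - 28)*48 = √(6 - 28)*48 = √(-22)*48 = (I*√22)*48 = 48*I*√22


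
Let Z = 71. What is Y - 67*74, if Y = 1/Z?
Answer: -352017/71 ≈ -4958.0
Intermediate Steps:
Y = 1/71 ≈ 0.014085
Y - 67*74 = 1/71 - 67*74 = 1/71 - 4958 = -352017/71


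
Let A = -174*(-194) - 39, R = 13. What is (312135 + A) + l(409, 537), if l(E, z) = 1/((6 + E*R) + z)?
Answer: 2026692721/5860 ≈ 3.4585e+5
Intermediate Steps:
A = 33717 (A = 33756 - 39 = 33717)
l(E, z) = 1/(6 + z + 13*E) (l(E, z) = 1/((6 + E*13) + z) = 1/((6 + 13*E) + z) = 1/(6 + z + 13*E))
(312135 + A) + l(409, 537) = (312135 + 33717) + 1/(6 + 537 + 13*409) = 345852 + 1/(6 + 537 + 5317) = 345852 + 1/5860 = 2026692721/5860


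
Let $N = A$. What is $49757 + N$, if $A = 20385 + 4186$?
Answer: $74328$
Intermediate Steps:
$A = 24571$
$N = 24571$
$49757 + N = 49757 + 24571 = 74328$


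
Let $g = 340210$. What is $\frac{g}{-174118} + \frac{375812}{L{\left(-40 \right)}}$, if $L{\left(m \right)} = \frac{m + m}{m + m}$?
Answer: $\frac{32717646803}{87059} \approx 3.7581 \cdot 10^{5}$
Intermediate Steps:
$L{\left(m \right)} = 1$ ($L{\left(m \right)} = \frac{2 m}{2 m} = 2 m \frac{1}{2 m} = 1$)
$\frac{g}{-174118} + \frac{375812}{L{\left(-40 \right)}} = \frac{340210}{-174118} + \frac{375812}{1} = 340210 \left(- \frac{1}{174118}\right) + 375812 \cdot 1 = - \frac{170105}{87059} + 375812 = \frac{32717646803}{87059}$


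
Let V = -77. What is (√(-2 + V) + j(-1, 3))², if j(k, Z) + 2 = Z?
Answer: (1 + I*√79)² ≈ -78.0 + 17.776*I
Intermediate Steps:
j(k, Z) = -2 + Z
(√(-2 + V) + j(-1, 3))² = (√(-2 - 77) + (-2 + 3))² = (√(-79) + 1)² = (I*√79 + 1)² = (1 + I*√79)²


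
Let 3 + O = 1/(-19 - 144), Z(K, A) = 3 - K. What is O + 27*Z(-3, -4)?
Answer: 25916/163 ≈ 158.99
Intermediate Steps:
O = -490/163 (O = -3 + 1/(-19 - 144) = -3 + 1/(-163) = -3 - 1/163 = -490/163 ≈ -3.0061)
O + 27*Z(-3, -4) = -490/163 + 27*(3 - 1*(-3)) = -490/163 + 27*(3 + 3) = -490/163 + 27*6 = -490/163 + 162 = 25916/163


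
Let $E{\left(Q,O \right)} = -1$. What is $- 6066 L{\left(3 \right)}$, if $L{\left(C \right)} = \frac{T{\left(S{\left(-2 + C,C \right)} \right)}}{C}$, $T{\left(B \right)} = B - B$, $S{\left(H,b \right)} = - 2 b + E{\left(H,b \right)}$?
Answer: $0$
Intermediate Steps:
$S{\left(H,b \right)} = -1 - 2 b$ ($S{\left(H,b \right)} = - 2 b - 1 = -1 - 2 b$)
$T{\left(B \right)} = 0$
$L{\left(C \right)} = 0$ ($L{\left(C \right)} = \frac{0}{C} = 0$)
$- 6066 L{\left(3 \right)} = \left(-6066\right) 0 = 0$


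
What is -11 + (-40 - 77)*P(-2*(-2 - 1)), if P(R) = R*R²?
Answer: -25283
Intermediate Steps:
P(R) = R³
-11 + (-40 - 77)*P(-2*(-2 - 1)) = -11 + (-40 - 77)*(-2*(-2 - 1))³ = -11 - 117*(-2*(-3))³ = -11 - 117*6³ = -11 - 117*216 = -11 - 25272 = -25283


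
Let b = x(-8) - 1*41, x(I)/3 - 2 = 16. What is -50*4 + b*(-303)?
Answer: -4139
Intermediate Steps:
x(I) = 54 (x(I) = 6 + 3*16 = 6 + 48 = 54)
b = 13 (b = 54 - 1*41 = 54 - 41 = 13)
-50*4 + b*(-303) = -50*4 + 13*(-303) = -200 - 3939 = -4139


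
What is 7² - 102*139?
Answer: -14129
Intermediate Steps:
7² - 102*139 = 49 - 14178 = -14129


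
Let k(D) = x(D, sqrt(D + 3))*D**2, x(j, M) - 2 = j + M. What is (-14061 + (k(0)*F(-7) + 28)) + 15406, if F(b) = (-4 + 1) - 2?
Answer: 1373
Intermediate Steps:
F(b) = -5 (F(b) = -3 - 2 = -5)
x(j, M) = 2 + M + j (x(j, M) = 2 + (j + M) = 2 + (M + j) = 2 + M + j)
k(D) = D**2*(2 + D + sqrt(3 + D)) (k(D) = (2 + sqrt(D + 3) + D)*D**2 = (2 + sqrt(3 + D) + D)*D**2 = (2 + D + sqrt(3 + D))*D**2 = D**2*(2 + D + sqrt(3 + D)))
(-14061 + (k(0)*F(-7) + 28)) + 15406 = (-14061 + ((0**2*(2 + 0 + sqrt(3 + 0)))*(-5) + 28)) + 15406 = (-14061 + ((0*(2 + 0 + sqrt(3)))*(-5) + 28)) + 15406 = (-14061 + ((0*(2 + sqrt(3)))*(-5) + 28)) + 15406 = (-14061 + (0*(-5) + 28)) + 15406 = (-14061 + (0 + 28)) + 15406 = (-14061 + 28) + 15406 = -14033 + 15406 = 1373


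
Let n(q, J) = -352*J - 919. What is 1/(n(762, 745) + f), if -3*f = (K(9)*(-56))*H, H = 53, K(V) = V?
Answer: -1/254255 ≈ -3.9331e-6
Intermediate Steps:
n(q, J) = -919 - 352*J
f = 8904 (f = -9*(-56)*53/3 = -(-168)*53 = -⅓*(-26712) = 8904)
1/(n(762, 745) + f) = 1/((-919 - 352*745) + 8904) = 1/((-919 - 262240) + 8904) = 1/(-263159 + 8904) = 1/(-254255) = -1/254255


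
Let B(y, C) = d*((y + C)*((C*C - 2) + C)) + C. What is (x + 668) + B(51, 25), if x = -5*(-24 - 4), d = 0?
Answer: 833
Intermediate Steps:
x = 140 (x = -5*(-28) = 140)
B(y, C) = C (B(y, C) = 0*((y + C)*((C*C - 2) + C)) + C = 0*((C + y)*((C² - 2) + C)) + C = 0*((C + y)*((-2 + C²) + C)) + C = 0*((C + y)*(-2 + C + C²)) + C = 0 + C = C)
(x + 668) + B(51, 25) = (140 + 668) + 25 = 808 + 25 = 833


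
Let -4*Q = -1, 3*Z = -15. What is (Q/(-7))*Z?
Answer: 5/28 ≈ 0.17857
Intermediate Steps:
Z = -5 (Z = (⅓)*(-15) = -5)
Q = ¼ (Q = -¼*(-1) = ¼ ≈ 0.25000)
(Q/(-7))*Z = ((¼)/(-7))*(-5) = -⅐*¼*(-5) = -1/28*(-5) = 5/28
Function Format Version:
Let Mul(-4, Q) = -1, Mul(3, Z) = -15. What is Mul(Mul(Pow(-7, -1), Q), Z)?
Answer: Rational(5, 28) ≈ 0.17857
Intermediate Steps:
Z = -5 (Z = Mul(Rational(1, 3), -15) = -5)
Q = Rational(1, 4) (Q = Mul(Rational(-1, 4), -1) = Rational(1, 4) ≈ 0.25000)
Mul(Mul(Pow(-7, -1), Q), Z) = Mul(Mul(Pow(-7, -1), Rational(1, 4)), -5) = Mul(Mul(Rational(-1, 7), Rational(1, 4)), -5) = Mul(Rational(-1, 28), -5) = Rational(5, 28)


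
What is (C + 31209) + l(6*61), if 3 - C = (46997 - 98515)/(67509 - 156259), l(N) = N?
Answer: 1401247991/44375 ≈ 31577.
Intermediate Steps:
C = 107366/44375 (C = 3 - (46997 - 98515)/(67509 - 156259) = 3 - (-51518)/(-88750) = 3 - (-51518)*(-1)/88750 = 3 - 1*25759/44375 = 3 - 25759/44375 = 107366/44375 ≈ 2.4195)
(C + 31209) + l(6*61) = (107366/44375 + 31209) + 6*61 = 1385006741/44375 + 366 = 1401247991/44375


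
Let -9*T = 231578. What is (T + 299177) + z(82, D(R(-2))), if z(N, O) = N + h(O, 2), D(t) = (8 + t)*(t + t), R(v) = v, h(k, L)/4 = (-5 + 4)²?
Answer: 2461789/9 ≈ 2.7353e+5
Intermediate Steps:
T = -231578/9 (T = -⅑*231578 = -231578/9 ≈ -25731.)
h(k, L) = 4 (h(k, L) = 4*(-5 + 4)² = 4*(-1)² = 4*1 = 4)
D(t) = 2*t*(8 + t) (D(t) = (8 + t)*(2*t) = 2*t*(8 + t))
z(N, O) = 4 + N (z(N, O) = N + 4 = 4 + N)
(T + 299177) + z(82, D(R(-2))) = (-231578/9 + 299177) + (4 + 82) = 2461015/9 + 86 = 2461789/9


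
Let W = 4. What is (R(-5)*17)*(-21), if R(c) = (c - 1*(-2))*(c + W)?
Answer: -1071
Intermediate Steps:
R(c) = (2 + c)*(4 + c) (R(c) = (c - 1*(-2))*(c + 4) = (c + 2)*(4 + c) = (2 + c)*(4 + c))
(R(-5)*17)*(-21) = ((8 + (-5)² + 6*(-5))*17)*(-21) = ((8 + 25 - 30)*17)*(-21) = (3*17)*(-21) = 51*(-21) = -1071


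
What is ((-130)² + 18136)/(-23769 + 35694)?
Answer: 35036/11925 ≈ 2.9380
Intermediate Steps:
((-130)² + 18136)/(-23769 + 35694) = (16900 + 18136)/11925 = 35036*(1/11925) = 35036/11925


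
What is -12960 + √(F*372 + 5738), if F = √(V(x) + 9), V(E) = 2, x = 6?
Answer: -12960 + √(5738 + 372*√11) ≈ -12877.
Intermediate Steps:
F = √11 (F = √(2 + 9) = √11 ≈ 3.3166)
-12960 + √(F*372 + 5738) = -12960 + √(√11*372 + 5738) = -12960 + √(372*√11 + 5738) = -12960 + √(5738 + 372*√11)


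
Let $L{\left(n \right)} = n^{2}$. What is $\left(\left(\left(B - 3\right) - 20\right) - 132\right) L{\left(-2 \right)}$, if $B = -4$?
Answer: $-636$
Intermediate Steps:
$\left(\left(\left(B - 3\right) - 20\right) - 132\right) L{\left(-2 \right)} = \left(\left(\left(-4 - 3\right) - 20\right) - 132\right) \left(-2\right)^{2} = \left(\left(-7 - 20\right) - 132\right) 4 = \left(-27 - 132\right) 4 = \left(-159\right) 4 = -636$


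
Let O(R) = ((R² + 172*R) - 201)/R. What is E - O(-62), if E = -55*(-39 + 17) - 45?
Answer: 65209/62 ≈ 1051.8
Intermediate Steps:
O(R) = (-201 + R² + 172*R)/R
E = 1165 (E = -55*(-22) - 45 = 1210 - 45 = 1165)
E - O(-62) = 1165 - (172 - 62 - 201/(-62)) = 1165 - (172 - 62 - 201*(-1/62)) = 1165 - (172 - 62 + 201/62) = 1165 - 1*7021/62 = 1165 - 7021/62 = 65209/62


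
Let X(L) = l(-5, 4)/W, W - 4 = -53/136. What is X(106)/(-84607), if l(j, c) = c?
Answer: -544/41542037 ≈ -1.3095e-5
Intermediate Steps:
W = 491/136 (W = 4 - 53/136 = 491/136 ≈ 3.6103)
X(L) = 544/491 (X(L) = 4/(491/136) = 4*(136/491) = 544/491)
X(106)/(-84607) = (544/491)/(-84607) = (544/491)*(-1/84607) = -544/41542037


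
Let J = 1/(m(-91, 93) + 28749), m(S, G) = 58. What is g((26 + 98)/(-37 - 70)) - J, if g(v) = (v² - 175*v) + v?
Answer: 66947687007/329811343 ≈ 202.99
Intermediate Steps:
J = 1/28807 (J = 1/(58 + 28749) = 1/28807 ≈ 3.4714e-5)
g(v) = v² - 174*v
g((26 + 98)/(-37 - 70)) - J = ((26 + 98)/(-37 - 70))*(-174 + (26 + 98)/(-37 - 70)) - 1*1/28807 = (124/(-107))*(-174 + 124/(-107)) - 1/28807 = (124*(-1/107))*(-174 + 124*(-1/107)) - 1/28807 = -124*(-174 - 124/107)/107 - 1/28807 = -124/107*(-18742/107) - 1/28807 = 2324008/11449 - 1/28807 = 66947687007/329811343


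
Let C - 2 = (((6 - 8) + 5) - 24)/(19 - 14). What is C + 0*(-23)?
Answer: -11/5 ≈ -2.2000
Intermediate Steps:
C = -11/5 (C = 2 + (((6 - 8) + 5) - 24)/(19 - 14) = 2 + ((-2 + 5) - 24)/5 = 2 + (3 - 24)*(1/5) = 2 - 21*1/5 = 2 - 21/5 = -11/5 ≈ -2.2000)
C + 0*(-23) = -11/5 + 0*(-23) = -11/5 + 0 = -11/5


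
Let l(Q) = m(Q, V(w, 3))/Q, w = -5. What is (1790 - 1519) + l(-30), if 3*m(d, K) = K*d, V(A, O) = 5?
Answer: 818/3 ≈ 272.67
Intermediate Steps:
m(d, K) = K*d/3 (m(d, K) = (K*d)/3 = K*d/3)
l(Q) = 5/3 (l(Q) = ((⅓)*5*Q)/Q = (5*Q/3)/Q = 5/3)
(1790 - 1519) + l(-30) = (1790 - 1519) + 5/3 = 271 + 5/3 = 818/3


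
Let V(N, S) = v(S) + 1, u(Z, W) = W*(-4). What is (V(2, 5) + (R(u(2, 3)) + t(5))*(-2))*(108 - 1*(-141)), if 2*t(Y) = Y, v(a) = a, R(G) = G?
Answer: 6225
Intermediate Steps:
u(Z, W) = -4*W
t(Y) = Y/2
V(N, S) = 1 + S (V(N, S) = S + 1 = 1 + S)
(V(2, 5) + (R(u(2, 3)) + t(5))*(-2))*(108 - 1*(-141)) = ((1 + 5) + (-4*3 + (½)*5)*(-2))*(108 - 1*(-141)) = (6 + (-12 + 5/2)*(-2))*(108 + 141) = (6 - 19/2*(-2))*249 = (6 + 19)*249 = 25*249 = 6225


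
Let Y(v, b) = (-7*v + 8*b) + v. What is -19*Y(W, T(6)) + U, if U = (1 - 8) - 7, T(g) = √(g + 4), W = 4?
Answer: 442 - 152*√10 ≈ -38.666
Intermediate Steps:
T(g) = √(4 + g)
Y(v, b) = -6*v + 8*b
U = -14 (U = -7 - 7 = -14)
-19*Y(W, T(6)) + U = -19*(-6*4 + 8*√(4 + 6)) - 14 = -19*(-24 + 8*√10) - 14 = (456 - 152*√10) - 14 = 442 - 152*√10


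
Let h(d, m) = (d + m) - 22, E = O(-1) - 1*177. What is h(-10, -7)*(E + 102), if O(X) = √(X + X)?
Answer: 2925 - 39*I*√2 ≈ 2925.0 - 55.154*I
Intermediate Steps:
O(X) = √2*√X (O(X) = √(2*X) = √2*√X)
E = -177 + I*√2 (E = √2*√(-1) - 1*177 = √2*I - 177 = I*√2 - 177 = -177 + I*√2 ≈ -177.0 + 1.4142*I)
h(d, m) = -22 + d + m
h(-10, -7)*(E + 102) = (-22 - 10 - 7)*((-177 + I*√2) + 102) = -39*(-75 + I*√2) = 2925 - 39*I*√2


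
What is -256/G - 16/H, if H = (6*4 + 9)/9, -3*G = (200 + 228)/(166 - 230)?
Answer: -140304/1177 ≈ -119.20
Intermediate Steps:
G = 107/48 (G = -(200 + 228)/(3*(166 - 230)) = -428/(3*(-64)) = -428*(-1)/(3*64) = -⅓*(-107/16) = 107/48 ≈ 2.2292)
H = 11/3 (H = (24 + 9)*(⅑) = 33*(⅑) = 11/3 ≈ 3.6667)
-256/G - 16/H = -256/107/48 - 16/11/3 = -256*48/107 - 16*3/11 = -12288/107 - 48/11 = -140304/1177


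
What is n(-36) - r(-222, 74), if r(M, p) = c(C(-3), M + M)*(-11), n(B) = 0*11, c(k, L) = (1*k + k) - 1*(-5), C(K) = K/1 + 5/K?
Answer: -143/3 ≈ -47.667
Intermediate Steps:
C(K) = K + 5/K (C(K) = K*1 + 5/K = K + 5/K)
c(k, L) = 5 + 2*k (c(k, L) = (k + k) + 5 = 2*k + 5 = 5 + 2*k)
n(B) = 0
r(M, p) = 143/3 (r(M, p) = (5 + 2*(-3 + 5/(-3)))*(-11) = (5 + 2*(-3 + 5*(-1/3)))*(-11) = (5 + 2*(-3 - 5/3))*(-11) = (5 + 2*(-14/3))*(-11) = (5 - 28/3)*(-11) = -13/3*(-11) = 143/3)
n(-36) - r(-222, 74) = 0 - 1*143/3 = 0 - 143/3 = -143/3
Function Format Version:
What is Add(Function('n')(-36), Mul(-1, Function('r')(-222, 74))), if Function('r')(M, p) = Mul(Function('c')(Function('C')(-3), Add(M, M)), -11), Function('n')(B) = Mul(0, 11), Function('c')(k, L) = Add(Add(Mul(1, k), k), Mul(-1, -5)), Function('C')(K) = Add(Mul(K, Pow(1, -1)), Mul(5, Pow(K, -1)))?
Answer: Rational(-143, 3) ≈ -47.667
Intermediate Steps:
Function('C')(K) = Add(K, Mul(5, Pow(K, -1))) (Function('C')(K) = Add(Mul(K, 1), Mul(5, Pow(K, -1))) = Add(K, Mul(5, Pow(K, -1))))
Function('c')(k, L) = Add(5, Mul(2, k)) (Function('c')(k, L) = Add(Add(k, k), 5) = Add(Mul(2, k), 5) = Add(5, Mul(2, k)))
Function('n')(B) = 0
Function('r')(M, p) = Rational(143, 3) (Function('r')(M, p) = Mul(Add(5, Mul(2, Add(-3, Mul(5, Pow(-3, -1))))), -11) = Mul(Add(5, Mul(2, Add(-3, Mul(5, Rational(-1, 3))))), -11) = Mul(Add(5, Mul(2, Add(-3, Rational(-5, 3)))), -11) = Mul(Add(5, Mul(2, Rational(-14, 3))), -11) = Mul(Add(5, Rational(-28, 3)), -11) = Mul(Rational(-13, 3), -11) = Rational(143, 3))
Add(Function('n')(-36), Mul(-1, Function('r')(-222, 74))) = Add(0, Mul(-1, Rational(143, 3))) = Add(0, Rational(-143, 3)) = Rational(-143, 3)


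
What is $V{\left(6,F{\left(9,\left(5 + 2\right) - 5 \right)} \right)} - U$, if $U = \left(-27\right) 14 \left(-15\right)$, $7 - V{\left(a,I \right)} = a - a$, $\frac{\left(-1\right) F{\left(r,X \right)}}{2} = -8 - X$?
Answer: $-5663$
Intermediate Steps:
$F{\left(r,X \right)} = 16 + 2 X$ ($F{\left(r,X \right)} = - 2 \left(-8 - X\right) = 16 + 2 X$)
$V{\left(a,I \right)} = 7$ ($V{\left(a,I \right)} = 7 - \left(a - a\right) = 7 - 0 = 7 + 0 = 7$)
$U = 5670$ ($U = \left(-378\right) \left(-15\right) = 5670$)
$V{\left(6,F{\left(9,\left(5 + 2\right) - 5 \right)} \right)} - U = 7 - 5670 = -5663$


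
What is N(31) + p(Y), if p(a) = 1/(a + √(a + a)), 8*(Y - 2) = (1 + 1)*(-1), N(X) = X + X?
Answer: 58 + 8*√14/7 ≈ 62.276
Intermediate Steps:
N(X) = 2*X
Y = 7/4 (Y = 2 + ((1 + 1)*(-1))/8 = 2 + (2*(-1))/8 = 2 + (⅛)*(-2) = 2 - ¼ = 7/4 ≈ 1.7500)
p(a) = 1/(a + √2*√a) (p(a) = 1/(a + √(2*a)) = 1/(a + √2*√a))
N(31) + p(Y) = 2*31 + 1/(7/4 + √2*√(7/4)) = 62 + 1/(7/4 + √2*(√7/2)) = 62 + 1/(7/4 + √14/2)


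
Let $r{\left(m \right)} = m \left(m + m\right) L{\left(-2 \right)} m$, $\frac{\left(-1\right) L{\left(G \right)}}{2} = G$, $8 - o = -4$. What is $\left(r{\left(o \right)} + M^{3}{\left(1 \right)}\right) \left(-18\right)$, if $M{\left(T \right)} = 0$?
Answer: $-248832$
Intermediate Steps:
$o = 12$ ($o = 8 - -4 = 8 + 4 = 12$)
$L{\left(G \right)} = - 2 G$
$r{\left(m \right)} = 8 m^{3}$ ($r{\left(m \right)} = m \left(m + m\right) \left(\left(-2\right) \left(-2\right)\right) m = m 2 m 4 m = 2 m^{2} \cdot 4 m = 8 m^{2} m = 8 m^{3}$)
$\left(r{\left(o \right)} + M^{3}{\left(1 \right)}\right) \left(-18\right) = \left(8 \cdot 12^{3} + 0^{3}\right) \left(-18\right) = \left(8 \cdot 1728 + 0\right) \left(-18\right) = \left(13824 + 0\right) \left(-18\right) = 13824 \left(-18\right) = -248832$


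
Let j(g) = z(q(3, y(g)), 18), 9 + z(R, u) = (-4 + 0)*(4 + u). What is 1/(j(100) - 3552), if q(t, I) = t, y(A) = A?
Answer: -1/3649 ≈ -0.00027405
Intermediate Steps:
z(R, u) = -25 - 4*u (z(R, u) = -9 + (-4 + 0)*(4 + u) = -9 - 4*(4 + u) = -9 + (-16 - 4*u) = -25 - 4*u)
j(g) = -97 (j(g) = -25 - 4*18 = -25 - 72 = -97)
1/(j(100) - 3552) = 1/(-97 - 3552) = 1/(-3649) = -1/3649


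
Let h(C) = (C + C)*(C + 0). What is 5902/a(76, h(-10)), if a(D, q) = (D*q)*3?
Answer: 2951/22800 ≈ 0.12943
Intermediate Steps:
h(C) = 2*C**2 (h(C) = (2*C)*C = 2*C**2)
a(D, q) = 3*D*q
5902/a(76, h(-10)) = 5902/((3*76*(2*(-10)**2))) = 5902/((3*76*(2*100))) = 5902/((3*76*200)) = 5902/45600 = 5902*(1/45600) = 2951/22800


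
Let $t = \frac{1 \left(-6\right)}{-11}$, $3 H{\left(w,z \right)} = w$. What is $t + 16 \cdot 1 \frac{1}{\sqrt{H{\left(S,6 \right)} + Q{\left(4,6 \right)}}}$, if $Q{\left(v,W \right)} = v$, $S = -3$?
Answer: $\frac{6}{11} + \frac{16 \sqrt{3}}{3} \approx 9.7831$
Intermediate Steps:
$H{\left(w,z \right)} = \frac{w}{3}$
$t = \frac{6}{11}$ ($t = \left(-6\right) \left(- \frac{1}{11}\right) = \frac{6}{11} \approx 0.54545$)
$t + 16 \cdot 1 \frac{1}{\sqrt{H{\left(S,6 \right)} + Q{\left(4,6 \right)}}} = \frac{6}{11} + 16 \cdot 1 \frac{1}{\sqrt{\frac{1}{3} \left(-3\right) + 4}} = \frac{6}{11} + 16 \cdot 1 \frac{1}{\sqrt{-1 + 4}} = \frac{6}{11} + 16 \cdot 1 \frac{1}{\sqrt{3}} = \frac{6}{11} + 16 \cdot 1 \frac{\sqrt{3}}{3} = \frac{6}{11} + 16 \frac{\sqrt{3}}{3} = \frac{6}{11} + \frac{16 \sqrt{3}}{3}$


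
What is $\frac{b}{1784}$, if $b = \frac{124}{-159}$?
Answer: $- \frac{31}{70914} \approx -0.00043715$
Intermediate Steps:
$b = - \frac{124}{159}$ ($b = 124 \left(- \frac{1}{159}\right) = - \frac{124}{159} \approx -0.77987$)
$\frac{b}{1784} = \frac{1}{1784} \left(- \frac{124}{159}\right) = - \frac{31}{70914}$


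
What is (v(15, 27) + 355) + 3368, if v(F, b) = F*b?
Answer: 4128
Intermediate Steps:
(v(15, 27) + 355) + 3368 = (15*27 + 355) + 3368 = (405 + 355) + 3368 = 760 + 3368 = 4128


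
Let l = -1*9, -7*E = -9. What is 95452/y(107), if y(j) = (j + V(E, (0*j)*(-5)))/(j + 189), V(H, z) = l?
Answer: 288304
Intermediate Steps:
E = 9/7 (E = -1/7*(-9) = 9/7 ≈ 1.2857)
l = -9
V(H, z) = -9
y(j) = (-9 + j)/(189 + j) (y(j) = (j - 9)/(j + 189) = (-9 + j)/(189 + j))
95452/y(107) = 95452/(((-9 + 107)/(189 + 107))) = 95452/((98/296)) = 95452/(((1/296)*98)) = 95452/(49/148) = 95452*(148/49) = 288304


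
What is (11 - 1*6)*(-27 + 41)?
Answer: 70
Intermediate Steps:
(11 - 1*6)*(-27 + 41) = (11 - 6)*14 = 5*14 = 70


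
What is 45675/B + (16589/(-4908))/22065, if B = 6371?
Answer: 4946269349981/689947572420 ≈ 7.1691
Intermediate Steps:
45675/B + (16589/(-4908))/22065 = 45675/6371 + (16589/(-4908))/22065 = 45675*(1/6371) + (16589*(-1/4908))*(1/22065) = 45675/6371 - 16589/4908*1/22065 = 45675/6371 - 16589/108295020 = 4946269349981/689947572420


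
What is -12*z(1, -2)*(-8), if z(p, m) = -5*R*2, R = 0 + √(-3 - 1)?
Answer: -1920*I ≈ -1920.0*I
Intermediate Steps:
R = 2*I (R = 0 + √(-4) = 0 + 2*I = 2*I ≈ 2.0*I)
z(p, m) = -20*I (z(p, m) = -10*I*2 = -20*I)
-12*z(1, -2)*(-8) = -(-240)*I*(-8) = (240*I)*(-8) = -1920*I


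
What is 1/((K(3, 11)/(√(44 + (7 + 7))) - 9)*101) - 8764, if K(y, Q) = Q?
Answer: -4051396150/462277 - 11*√58/462277 ≈ -8764.0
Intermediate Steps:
1/((K(3, 11)/(√(44 + (7 + 7))) - 9)*101) - 8764 = 1/((11/(√(44 + (7 + 7))) - 9)*101) - 8764 = 1/((11/(√(44 + 14)) - 9)*101) - 8764 = 1/((11/(√58) - 9)*101) - 8764 = 1/((11*(√58/58) - 9)*101) - 8764 = 1/((11*√58/58 - 9)*101) - 8764 = 1/((-9 + 11*√58/58)*101) - 8764 = 1/(-909 + 1111*√58/58) - 8764 = -8764 + 1/(-909 + 1111*√58/58)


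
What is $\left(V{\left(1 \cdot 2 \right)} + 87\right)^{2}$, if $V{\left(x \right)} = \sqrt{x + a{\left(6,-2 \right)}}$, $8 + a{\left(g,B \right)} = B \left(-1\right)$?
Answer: $7565 + 348 i \approx 7565.0 + 348.0 i$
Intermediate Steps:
$a{\left(g,B \right)} = -8 - B$ ($a{\left(g,B \right)} = -8 + B \left(-1\right) = -8 - B$)
$V{\left(x \right)} = \sqrt{-6 + x}$ ($V{\left(x \right)} = \sqrt{x - 6} = \sqrt{-6 + x}$)
$\left(V{\left(1 \cdot 2 \right)} + 87\right)^{2} = \left(\sqrt{-6 + 1 \cdot 2} + 87\right)^{2} = \left(\sqrt{-6 + 2} + 87\right)^{2} = \left(\sqrt{-4} + 87\right)^{2} = \left(2 i + 87\right)^{2} = \left(87 + 2 i\right)^{2}$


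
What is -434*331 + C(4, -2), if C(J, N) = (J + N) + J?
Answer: -143648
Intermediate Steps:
C(J, N) = N + 2*J
-434*331 + C(4, -2) = -434*331 + (-2 + 2*4) = -143654 + (-2 + 8) = -143654 + 6 = -143648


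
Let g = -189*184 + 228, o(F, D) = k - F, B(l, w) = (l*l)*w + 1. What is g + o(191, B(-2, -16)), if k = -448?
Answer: -35187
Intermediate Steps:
B(l, w) = 1 + w*l² (B(l, w) = l²*w + 1 = w*l² + 1 = 1 + w*l²)
o(F, D) = -448 - F
g = -34548 (g = -34776 + 228 = -34548)
g + o(191, B(-2, -16)) = -34548 + (-448 - 1*191) = -34548 + (-448 - 191) = -34548 - 639 = -35187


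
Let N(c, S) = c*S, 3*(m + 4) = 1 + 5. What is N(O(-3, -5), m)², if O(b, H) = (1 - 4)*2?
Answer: 144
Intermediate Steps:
O(b, H) = -6 (O(b, H) = -3*2 = -6)
m = -2 (m = -4 + (1 + 5)/3 = -4 + (⅓)*6 = -4 + 2 = -2)
N(c, S) = S*c
N(O(-3, -5), m)² = (-2*(-6))² = 12² = 144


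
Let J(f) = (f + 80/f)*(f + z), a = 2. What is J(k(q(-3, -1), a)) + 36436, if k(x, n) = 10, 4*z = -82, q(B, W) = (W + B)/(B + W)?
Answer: 36247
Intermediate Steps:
q(B, W) = 1 (q(B, W) = (B + W)/(B + W) = 1)
z = -41/2 (z = (1/4)*(-82) = -41/2 ≈ -20.500)
J(f) = (-41/2 + f)*(f + 80/f) (J(f) = (f + 80/f)*(f - 41/2) = (f + 80/f)*(-41/2 + f) = (-41/2 + f)*(f + 80/f))
J(k(q(-3, -1), a)) + 36436 = (80 + 10**2 - 1640/10 - 41/2*10) + 36436 = (80 + 100 - 1640*1/10 - 205) + 36436 = (80 + 100 - 164 - 205) + 36436 = -189 + 36436 = 36247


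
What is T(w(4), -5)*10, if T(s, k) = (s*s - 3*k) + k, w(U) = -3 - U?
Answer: 590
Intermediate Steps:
T(s, k) = s² - 2*k (T(s, k) = (s² - 3*k) + k = s² - 2*k)
T(w(4), -5)*10 = ((-3 - 1*4)² - 2*(-5))*10 = ((-3 - 4)² + 10)*10 = ((-7)² + 10)*10 = (49 + 10)*10 = 59*10 = 590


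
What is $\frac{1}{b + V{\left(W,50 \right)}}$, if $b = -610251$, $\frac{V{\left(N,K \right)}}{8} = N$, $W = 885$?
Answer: $- \frac{1}{603171} \approx -1.6579 \cdot 10^{-6}$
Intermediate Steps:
$V{\left(N,K \right)} = 8 N$
$\frac{1}{b + V{\left(W,50 \right)}} = \frac{1}{-610251 + 8 \cdot 885} = \frac{1}{-610251 + 7080} = \frac{1}{-603171} = - \frac{1}{603171}$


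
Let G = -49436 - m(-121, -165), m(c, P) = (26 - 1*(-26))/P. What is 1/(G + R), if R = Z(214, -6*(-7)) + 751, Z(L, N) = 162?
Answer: -165/8006243 ≈ -2.0609e-5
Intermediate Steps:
m(c, P) = 52/P (m(c, P) = (26 + 26)/P = 52/P)
R = 913 (R = 162 + 751 = 913)
G = -8156888/165 (G = -49436 - 52/(-165) = -49436 - 52*(-1)/165 = -49436 - 1*(-52/165) = -49436 + 52/165 = -8156888/165 ≈ -49436.)
1/(G + R) = 1/(-8156888/165 + 913) = 1/(-8006243/165) = -165/8006243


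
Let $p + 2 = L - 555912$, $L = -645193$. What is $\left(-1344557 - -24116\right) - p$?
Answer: $-119334$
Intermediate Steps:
$p = -1201107$ ($p = -2 - 1201105 = -1201107$)
$\left(-1344557 - -24116\right) - p = \left(-1344557 - -24116\right) - -1201107 = \left(-1344557 + 24116\right) + 1201107 = -1320441 + 1201107 = -119334$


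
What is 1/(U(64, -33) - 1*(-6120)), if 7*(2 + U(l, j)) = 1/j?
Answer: 231/1413257 ≈ 0.00016345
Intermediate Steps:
U(l, j) = -2 + 1/(7*j)
1/(U(64, -33) - 1*(-6120)) = 1/((-2 + (⅐)/(-33)) - 1*(-6120)) = 1/((-2 + (⅐)*(-1/33)) + 6120) = 1/((-2 - 1/231) + 6120) = 1/(-463/231 + 6120) = 1/(1413257/231) = 231/1413257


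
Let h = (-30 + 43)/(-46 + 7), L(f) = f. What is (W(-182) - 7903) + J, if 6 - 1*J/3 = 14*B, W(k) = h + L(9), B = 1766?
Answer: -246145/3 ≈ -82048.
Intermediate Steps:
h = -1/3 (h = 13/(-39) = 13*(-1/39) = -1/3 ≈ -0.33333)
W(k) = 26/3 (W(k) = -1/3 + 9 = 26/3)
J = -74154 (J = 18 - 42*1766 = 18 - 3*24724 = 18 - 74172 = -74154)
(W(-182) - 7903) + J = (26/3 - 7903) - 74154 = -23683/3 - 74154 = -246145/3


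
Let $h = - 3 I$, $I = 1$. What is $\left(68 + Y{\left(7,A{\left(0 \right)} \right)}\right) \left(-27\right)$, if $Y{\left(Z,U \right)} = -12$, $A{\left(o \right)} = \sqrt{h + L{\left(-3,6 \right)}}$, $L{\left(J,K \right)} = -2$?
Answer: $-1512$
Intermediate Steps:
$h = -3$ ($h = \left(-3\right) 1 = -3$)
$A{\left(o \right)} = i \sqrt{5}$ ($A{\left(o \right)} = \sqrt{-3 - 2} = \sqrt{-5} = i \sqrt{5}$)
$\left(68 + Y{\left(7,A{\left(0 \right)} \right)}\right) \left(-27\right) = \left(68 - 12\right) \left(-27\right) = 56 \left(-27\right) = -1512$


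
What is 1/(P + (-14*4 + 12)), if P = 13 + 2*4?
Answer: -1/23 ≈ -0.043478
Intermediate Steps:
P = 21 (P = 13 + 8 = 21)
1/(P + (-14*4 + 12)) = 1/(21 + (-14*4 + 12)) = 1/(21 + (-56 + 12)) = 1/(21 - 44) = 1/(-23) = -1/23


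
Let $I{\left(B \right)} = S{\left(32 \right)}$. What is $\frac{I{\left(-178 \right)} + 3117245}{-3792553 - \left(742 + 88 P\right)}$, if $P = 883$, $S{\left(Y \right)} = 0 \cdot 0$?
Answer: $- \frac{3117245}{3870999} \approx -0.80528$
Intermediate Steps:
$S{\left(Y \right)} = 0$
$I{\left(B \right)} = 0$
$\frac{I{\left(-178 \right)} + 3117245}{-3792553 - \left(742 + 88 P\right)} = \frac{0 + 3117245}{-3792553 - 78446} = \frac{3117245}{-3792553 - 78446} = \frac{3117245}{-3870999} = 3117245 \left(- \frac{1}{3870999}\right) = - \frac{3117245}{3870999}$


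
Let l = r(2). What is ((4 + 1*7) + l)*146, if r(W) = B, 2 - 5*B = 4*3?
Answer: 1314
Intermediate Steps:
B = -2 (B = 2/5 - 4*3/5 = 2/5 - 1/5*12 = 2/5 - 12/5 = -2)
r(W) = -2
l = -2
((4 + 1*7) + l)*146 = ((4 + 1*7) - 2)*146 = ((4 + 7) - 2)*146 = (11 - 2)*146 = 9*146 = 1314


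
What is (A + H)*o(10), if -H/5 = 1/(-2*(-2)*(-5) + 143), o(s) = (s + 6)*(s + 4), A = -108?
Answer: -2976736/123 ≈ -24201.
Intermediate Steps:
o(s) = (4 + s)*(6 + s) (o(s) = (6 + s)*(4 + s) = (4 + s)*(6 + s))
H = -5/123 (H = -5/(-2*(-2)*(-5) + 143) = -5/(4*(-5) + 143) = -5/(-20 + 143) = -5/123 ≈ -0.040650)
(A + H)*o(10) = (-108 - 5/123)*(24 + 10² + 10*10) = -13289*(24 + 100 + 100)/123 = -13289/123*224 = -2976736/123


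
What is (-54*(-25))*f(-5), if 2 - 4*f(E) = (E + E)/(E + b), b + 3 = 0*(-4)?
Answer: 2025/8 ≈ 253.13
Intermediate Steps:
b = -3 (b = -3 + 0*(-4) = -3 + 0 = -3)
f(E) = ½ - E/(2*(-3 + E)) (f(E) = ½ - (E + E)/(4*(E - 3)) = ½ - 2*E/(4*(-3 + E)) = ½ - E/(2*(-3 + E)))
(-54*(-25))*f(-5) = (-54*(-25))*(-3/(-6 + 2*(-5))) = 1350*(-3/(-6 - 10)) = 1350*(-3/(-16)) = 1350*(-3*(-1/16)) = 1350*(3/16) = 2025/8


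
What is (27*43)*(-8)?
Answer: -9288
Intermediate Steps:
(27*43)*(-8) = 1161*(-8) = -9288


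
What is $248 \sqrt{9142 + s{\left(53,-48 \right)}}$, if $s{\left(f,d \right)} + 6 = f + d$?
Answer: $248 \sqrt{9141} \approx 23711.0$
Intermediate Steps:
$s{\left(f,d \right)} = -6 + d + f$ ($s{\left(f,d \right)} = -6 + \left(f + d\right) = -6 + \left(d + f\right) = -6 + d + f$)
$248 \sqrt{9142 + s{\left(53,-48 \right)}} = 248 \sqrt{9142 - 1} = 248 \sqrt{9141}$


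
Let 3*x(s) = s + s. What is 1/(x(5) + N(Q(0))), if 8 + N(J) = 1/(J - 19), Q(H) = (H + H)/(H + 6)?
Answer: -57/269 ≈ -0.21190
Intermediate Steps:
Q(H) = 2*H/(6 + H) (Q(H) = (2*H)/(6 + H) = 2*H/(6 + H))
x(s) = 2*s/3 (x(s) = (s + s)/3 = (2*s)/3 = 2*s/3)
N(J) = -8 + 1/(-19 + J) (N(J) = -8 + 1/(J - 19) = -8 + 1/(-19 + J))
1/(x(5) + N(Q(0))) = 1/((2/3)*5 + (153 - 16*0/(6 + 0))/(-19 + 2*0/(6 + 0))) = 1/(10/3 + (153 - 16*0/6)/(-19 + 2*0/6)) = 1/(10/3 + (153 - 16*0/6)/(-19 + 2*0*(1/6))) = 1/(10/3 + (153 - 8*0)/(-19 + 0)) = 1/(10/3 + (153 + 0)/(-19)) = 1/(10/3 - 1/19*153) = 1/(10/3 - 153/19) = 1/(-269/57) = -57/269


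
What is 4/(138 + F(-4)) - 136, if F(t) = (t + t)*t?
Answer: -11558/85 ≈ -135.98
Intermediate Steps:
F(t) = 2*t² (F(t) = (2*t)*t = 2*t²)
4/(138 + F(-4)) - 136 = 4/(138 + 2*(-4)²) - 136 = 4/(138 + 2*16) - 136 = 4/(138 + 32) - 136 = 4/170 - 136 = 4*(1/170) - 136 = 2/85 - 136 = -11558/85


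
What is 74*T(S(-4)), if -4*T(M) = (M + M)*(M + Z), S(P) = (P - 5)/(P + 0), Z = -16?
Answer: 18315/16 ≈ 1144.7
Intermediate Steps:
S(P) = (-5 + P)/P
T(M) = -M*(-16 + M)/2 (T(M) = -(M + M)*(M - 16)/4 = -2*M*(-16 + M)/4 = -M*(-16 + M)/2)
74*T(S(-4)) = 74*(((-5 - 4)/(-4))*(16 - (-5 - 4)/(-4))/2) = 74*((-¼*(-9))*(16 - (-1)*(-9)/4)/2) = 74*((½)*(9/4)*(16 - 1*9/4)) = 74*((½)*(9/4)*(16 - 9/4)) = 74*((½)*(9/4)*(55/4)) = 74*(495/32) = 18315/16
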